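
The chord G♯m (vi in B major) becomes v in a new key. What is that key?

C♯ minor

The numeral v denotes a minor triad on scale degree 5. With G♯ on degree 5, the tonic of the new key is C♯.
Degree 5 carries a minor triad in natural-minor keys, so the destination is C♯ minor.
Check: the diatonic triads of C♯ minor (natural minor) are C♯m (i), D♯dim (ii°), E (III), F♯m (iv), G♯m (v), A (VI), B (VII) — G♯m is indeed v.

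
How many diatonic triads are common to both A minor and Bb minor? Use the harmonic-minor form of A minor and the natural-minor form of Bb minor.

0

Diatonic triads of A minor (harmonic minor): A minor (i), B diminished (ii°), C augmented (III+), D minor (iv), E major (V), F major (VI), G# diminished (vii°).
Diatonic triads of Bb minor (natural minor): Bb minor (i), C diminished (ii°), Db major (III), Eb minor (iv), F minor (v), Gb major (VI), Ab major (VII).
No triad has the same root and quality in both keys.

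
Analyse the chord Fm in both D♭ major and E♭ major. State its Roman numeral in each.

iii in D♭ major; ii in E♭ major

The scale of D♭ major is D♭ E♭ F G♭ A♭ B♭ C; F is degree 3, and the triad built there (F-A♭-C) is minor, so it is iii.
The scale of E♭ major is E♭ F G A♭ B♭ C D; F is degree 2, and the triad built there (F-A♭-C) is minor, so it is ii.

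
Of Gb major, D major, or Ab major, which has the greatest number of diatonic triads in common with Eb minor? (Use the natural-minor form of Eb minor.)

Gb major

Triads of Eb minor (natural minor): Eb minor (i), F diminished (ii°), Gb major (III), Ab minor (iv), Bb minor (v), Cb major (VI), Db major (VII).
Gb major shares 7: Ebm, Fdim, Gb, Abm, Bbm, Cb, Db.
D major shares 0: none.
Ab major shares 2: Bbm, Db.
The most common triads (7) are shared with Gb major.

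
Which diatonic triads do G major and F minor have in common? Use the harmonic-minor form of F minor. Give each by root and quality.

C

Triads in G major: G (I), Am (ii), Bm (iii), C (IV), D (V), Em (vi), F#dim (vii°).
Triads in F minor (harmonic minor): Fm (i), Gdim (ii°), Abaug (III+), Bbm (iv), C (V), Db (VI), Edim (vii°).
Shared triads with their functions: C (IV in G major, V in F minor).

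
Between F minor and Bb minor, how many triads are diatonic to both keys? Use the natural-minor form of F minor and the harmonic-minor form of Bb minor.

Diatonic triads of F minor (natural minor): Fm (i), Gdim (ii°), Ab (III), Bbm (iv), Cm (v), Db (VI), Eb (VII).
Diatonic triads of Bb minor (harmonic minor): Bbm (i), Cdim (ii°), Dbaug (III+), Ebm (iv), F (V), Gb (VI), Adim (vii°).
Matching root and quality in both lists: Bbm.
That gives 1 common triad.

1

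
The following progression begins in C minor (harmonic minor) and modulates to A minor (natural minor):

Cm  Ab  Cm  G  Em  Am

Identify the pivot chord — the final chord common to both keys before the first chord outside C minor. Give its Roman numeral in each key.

Chords diatonic to C minor: Cm, Ddim, Ebaug, Fm, G, Ab, Bdim.
Reading the progression, the first chord not in that set is Em, so the modulation leaves C minor there.
The chord immediately before Em is G, which is diatonic to both keys: V in C minor and VII in A minor.

G — V in C minor, VII in A minor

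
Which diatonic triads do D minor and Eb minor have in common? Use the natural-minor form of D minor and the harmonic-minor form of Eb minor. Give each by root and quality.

Bb

Triads in D minor (natural minor): Dm (i), Edim (ii°), F (III), Gm (iv), Am (v), Bb (VI), C (VII).
Triads in Eb minor (harmonic minor): Ebm (i), Fdim (ii°), Gbaug (III+), Abm (iv), Bb (V), Cb (VI), Ddim (vii°).
Shared triads with their functions: Bb (VI in D minor, V in Eb minor).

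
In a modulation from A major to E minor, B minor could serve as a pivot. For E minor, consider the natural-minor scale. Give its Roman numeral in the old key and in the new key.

ii in A major; v in E minor

The scale of A major is A B C# D E F# G#; B is degree 2, and the triad built there (B-D-F#) is minor, so it is ii.
The scale of E minor (natural minor) is E F# G A B C D; B is degree 5, and the triad built there (B-D-F#) is minor, so it is v.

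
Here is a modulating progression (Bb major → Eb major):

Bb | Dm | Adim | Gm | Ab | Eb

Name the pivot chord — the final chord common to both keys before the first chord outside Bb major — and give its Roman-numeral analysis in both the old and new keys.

Chords diatonic to Bb major: Bb, Cm, Dm, Eb, F, Gm, Adim.
Reading the progression, the first chord not in that set is Ab, so the modulation leaves Bb major there.
The chord immediately before Ab is Gm, which is diatonic to both keys: vi in Bb major and iii in Eb major.

Gm — vi in Bb major, iii in Eb major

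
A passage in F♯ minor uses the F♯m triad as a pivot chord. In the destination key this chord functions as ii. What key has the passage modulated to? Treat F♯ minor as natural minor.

E major

The numeral ii denotes a minor triad on scale degree 2. With F♯ on degree 2, the tonic of the new key is E.
Degree 2 carries a minor triad in major keys, so the destination is E major.
Check: the diatonic triads of E major are E (I), F♯m (ii), G♯m (iii), A (IV), B (V), C♯m (vi), D♯dim (vii°) — F♯m is indeed ii.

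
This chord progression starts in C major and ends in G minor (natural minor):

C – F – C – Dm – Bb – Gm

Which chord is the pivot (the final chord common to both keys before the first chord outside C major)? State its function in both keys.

Chords diatonic to C major: C, Dm, Em, F, G, Am, Bdim.
Reading the progression, the first chord not in that set is Bb, so the modulation leaves C major there.
The chord immediately before Bb is Dm, which is diatonic to both keys: ii in C major and v in G minor.

Dm — ii in C major, v in G minor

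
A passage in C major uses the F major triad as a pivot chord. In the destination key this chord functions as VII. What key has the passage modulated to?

The numeral VII denotes a major triad on scale degree 7. With F on degree 7, the tonic of the new key is G.
Degree 7 carries a major triad in natural-minor keys, so the destination is G minor.
Check: the diatonic triads of G minor (natural minor) are Gm (i), Adim (ii°), Bb (III), Cm (iv), Dm (v), Eb (VI), F (VII) — F major is indeed VII.

G minor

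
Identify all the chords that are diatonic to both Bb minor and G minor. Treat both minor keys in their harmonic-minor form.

Triads in Bb minor (harmonic minor): Bb minor (i), C diminished (ii°), Db augmented (III+), Eb minor (iv), F major (V), Gb major (VI), A diminished (vii°).
Triads in G minor (harmonic minor): G minor (i), A diminished (ii°), Bb augmented (III+), C minor (iv), D major (V), Eb major (VI), F# diminished (vii°).
Shared triads with their functions: A diminished (vii° in Bb minor, ii° in G minor).

Adim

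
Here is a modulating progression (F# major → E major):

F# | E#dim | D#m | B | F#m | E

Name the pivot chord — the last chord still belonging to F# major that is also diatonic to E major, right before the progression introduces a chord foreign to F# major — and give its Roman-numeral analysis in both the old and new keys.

B — IV in F# major, V in E major

Chords diatonic to F# major: F#, G#m, A#m, B, C#, D#m, E#dim.
Reading the progression, the first chord not in that set is F#m, so the modulation leaves F# major there.
The chord immediately before F#m is B, which is diatonic to both keys: IV in F# major and V in E major.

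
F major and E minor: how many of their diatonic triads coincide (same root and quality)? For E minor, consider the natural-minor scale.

Diatonic triads of F major: F (I), Gm (ii), Am (iii), Bb (IV), C (V), Dm (vi), Edim (vii°).
Diatonic triads of E minor (natural minor): Em (i), F#dim (ii°), G (III), Am (iv), Bm (v), C (VI), D (VII).
Matching root and quality in both lists: Am, C.
That gives 2 common triads.

2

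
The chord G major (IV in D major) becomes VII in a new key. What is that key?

A minor

The numeral VII denotes a major triad on scale degree 7. With G on degree 7, the tonic of the new key is A.
Degree 7 carries a major triad in natural-minor keys, so the destination is A minor.
Check: the diatonic triads of A minor (natural minor) are Am (i), Bdim (ii°), C (III), Dm (iv), Em (v), F (VI), G (VII) — G major is indeed VII.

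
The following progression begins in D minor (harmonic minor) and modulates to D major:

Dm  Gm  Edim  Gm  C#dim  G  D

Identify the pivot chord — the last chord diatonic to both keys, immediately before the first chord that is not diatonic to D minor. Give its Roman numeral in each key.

Chords diatonic to D minor: Dm, Edim, Faug, Gm, A, Bb, C#dim.
Reading the progression, the first chord not in that set is G, so the modulation leaves D minor there.
The chord immediately before G is C#dim, which is diatonic to both keys: vii° in D minor and vii° in D major.

C#dim — vii° in D minor, vii° in D major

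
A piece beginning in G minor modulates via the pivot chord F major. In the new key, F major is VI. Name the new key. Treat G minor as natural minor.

The numeral VI denotes a major triad on scale degree 6. With F on degree 6, the tonic of the new key is A.
Degree 6 carries a major triad in minor keys, so the destination is A minor.
Check: the diatonic triads of A minor (natural minor) are Am (i), Bdim (ii°), C (III), Dm (iv), Em (v), F (VI), G (VII) — F major is indeed VI.

A minor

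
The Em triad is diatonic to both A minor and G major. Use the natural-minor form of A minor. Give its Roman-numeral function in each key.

The scale of A minor (natural minor) is A B C D E F G; E is degree 5, and the triad built there (E-G-B) is minor, so it is v.
The scale of G major is G A B C D E F#; E is degree 6, and the triad built there (E-G-B) is minor, so it is vi.

v in A minor; vi in G major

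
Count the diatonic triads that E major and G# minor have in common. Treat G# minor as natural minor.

Diatonic triads of E major: E major (I), F# minor (ii), G# minor (iii), A major (IV), B major (V), C# minor (vi), D# diminished (vii°).
Diatonic triads of G# minor (natural minor): G# minor (i), A# diminished (ii°), B major (III), C# minor (iv), D# minor (v), E major (VI), F# major (VII).
Matching root and quality in both lists: E major, G# minor, B major, C# minor.
That gives 4 common triads.

4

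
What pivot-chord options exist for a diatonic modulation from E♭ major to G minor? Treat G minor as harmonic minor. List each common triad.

E♭, Gm, Cm

Triads in E♭ major: E♭ (I), Fm (ii), Gm (iii), A♭ (IV), B♭ (V), Cm (vi), Ddim (vii°).
Triads in G minor (harmonic minor): Gm (i), Adim (ii°), B♭aug (III+), Cm (iv), D (V), E♭ (VI), F♯dim (vii°).
Shared triads with their functions: E♭ (I in E♭ major, VI in G minor); Gm (iii in E♭ major, i in G minor); Cm (vi in E♭ major, iv in G minor).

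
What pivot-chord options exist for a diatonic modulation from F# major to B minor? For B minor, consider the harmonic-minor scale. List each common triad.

F#

Triads in F# major: F# (I), G#m (ii), A#m (iii), B (IV), C# (V), D#m (vi), E#dim (vii°).
Triads in B minor (harmonic minor): Bm (i), C#dim (ii°), Daug (III+), Em (iv), F# (V), G (VI), A#dim (vii°).
Shared triads with their functions: F# (I in F# major, V in B minor).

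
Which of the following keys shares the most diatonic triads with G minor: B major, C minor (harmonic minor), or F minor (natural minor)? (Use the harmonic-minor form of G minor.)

Triads of G minor (harmonic minor): Gm (i), Adim (ii°), B♭aug (III+), Cm (iv), D (V), E♭ (VI), F♯dim (vii°).
B major shares 0: none.
C minor (harmonic minor) shares 1: Cm.
F minor (natural minor) shares 2: Cm, E♭.
The most common triads (2) are shared with F minor.

F minor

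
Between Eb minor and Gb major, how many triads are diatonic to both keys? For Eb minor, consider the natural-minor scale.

7

Diatonic triads of Eb minor (natural minor): Ebm (i), Fdim (ii°), Gb (III), Abm (iv), Bbm (v), Cb (VI), Db (VII).
Diatonic triads of Gb major: Gb (I), Abm (ii), Bbm (iii), Cb (IV), Db (V), Ebm (vi), Fdim (vii°).
Matching root and quality in both lists: Ebm, Fdim, Gb, Abm, Bbm, Cb, Db.
That gives 7 common triads.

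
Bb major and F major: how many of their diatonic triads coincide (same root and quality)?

4

Diatonic triads of Bb major: Bb major (I), C minor (ii), D minor (iii), Eb major (IV), F major (V), G minor (vi), A diminished (vii°).
Diatonic triads of F major: F major (I), G minor (ii), A minor (iii), Bb major (IV), C major (V), D minor (vi), E diminished (vii°).
Matching root and quality in both lists: Bb major, D minor, F major, G minor.
That gives 4 common triads.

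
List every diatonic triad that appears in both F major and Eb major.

Triads in F major: F (I), Gm (ii), Am (iii), Bb (IV), C (V), Dm (vi), Edim (vii°).
Triads in Eb major: Eb (I), Fm (ii), Gm (iii), Ab (IV), Bb (V), Cm (vi), Ddim (vii°).
Shared triads with their functions: Gm (ii in F major, iii in Eb major); Bb (IV in F major, V in Eb major).

Gm, Bb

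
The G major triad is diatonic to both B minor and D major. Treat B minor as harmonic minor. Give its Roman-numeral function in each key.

The scale of B minor (harmonic minor) is B C# D E F# G A#; G is degree 6, and the triad built there (G-B-D) is major, so it is VI.
The scale of D major is D E F# G A B C#; G is degree 4, and the triad built there (G-B-D) is major, so it is IV.

VI in B minor; IV in D major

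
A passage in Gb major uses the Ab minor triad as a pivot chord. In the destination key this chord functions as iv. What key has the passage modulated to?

Eb minor

The numeral iv denotes a minor triad on scale degree 4. With Ab on degree 4, the tonic of the new key is Eb.
Degree 4 carries a minor triad in minor keys, so the destination is Eb minor.
Check: the diatonic triads of Eb minor (natural minor) are Ebm (i), Fdim (ii°), Gb (III), Abm (iv), Bbm (v), Cb (VI), Db (VII) — Ab minor is indeed iv.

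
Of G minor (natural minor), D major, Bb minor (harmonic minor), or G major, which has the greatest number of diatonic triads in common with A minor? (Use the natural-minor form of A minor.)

G major

Triads of A minor (natural minor): A minor (i), B diminished (ii°), C major (III), D minor (iv), E minor (v), F major (VI), G major (VII).
G minor (natural minor) shares 2: Dm, F.
D major shares 2: Em, G.
Bb minor (harmonic minor) shares 1: F.
G major shares 4: Am, C, Em, G.
The most common triads (4) are shared with G major.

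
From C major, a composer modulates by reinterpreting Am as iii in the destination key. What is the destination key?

The numeral iii denotes a minor triad on scale degree 3. With A on degree 3, the tonic of the new key is F.
Degree 3 carries a minor triad in major keys, so the destination is F major.
Check: the diatonic triads of F major are F (I), Gm (ii), Am (iii), B♭ (IV), C (V), Dm (vi), Edim (vii°) — Am is indeed iii.

F major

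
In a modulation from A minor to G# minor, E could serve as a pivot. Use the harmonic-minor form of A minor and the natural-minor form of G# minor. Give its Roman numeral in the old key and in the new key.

V in A minor; VI in G# minor

The scale of A minor (harmonic minor) is A B C D E F G#; E is degree 5, and the triad built there (E-G#-B) is major, so it is V.
The scale of G# minor (natural minor) is G# A# B C# D# E F#; E is degree 6, and the triad built there (E-G#-B) is major, so it is VI.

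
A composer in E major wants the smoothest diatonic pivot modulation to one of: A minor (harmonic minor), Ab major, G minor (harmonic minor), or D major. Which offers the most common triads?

Triads of E major: E major (I), F# minor (ii), G# minor (iii), A major (IV), B major (V), C# minor (vi), D# diminished (vii°).
A minor (harmonic minor) shares 1: E.
Ab major shares 0: none.
G minor (harmonic minor) shares 0: none.
D major shares 2: F#m, A.
The most common triads (2) are shared with D major.

D major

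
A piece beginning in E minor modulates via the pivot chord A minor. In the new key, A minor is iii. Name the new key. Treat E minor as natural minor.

F major

The numeral iii denotes a minor triad on scale degree 3. With A on degree 3, the tonic of the new key is F.
Degree 3 carries a minor triad in major keys, so the destination is F major.
Check: the diatonic triads of F major are F (I), Gm (ii), Am (iii), Bb (IV), C (V), Dm (vi), Edim (vii°) — A minor is indeed iii.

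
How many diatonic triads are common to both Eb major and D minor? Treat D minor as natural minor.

2

Diatonic triads of Eb major: Eb (I), Fm (ii), Gm (iii), Ab (IV), Bb (V), Cm (vi), Ddim (vii°).
Diatonic triads of D minor (natural minor): Dm (i), Edim (ii°), F (III), Gm (iv), Am (v), Bb (VI), C (VII).
Matching root and quality in both lists: Gm, Bb.
That gives 2 common triads.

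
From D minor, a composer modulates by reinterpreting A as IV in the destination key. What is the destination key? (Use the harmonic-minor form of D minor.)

E major

The numeral IV denotes a major triad on scale degree 4. With A on degree 4, the tonic of the new key is E.
Degree 4 carries a major triad in major keys, so the destination is E major.
Check: the diatonic triads of E major are E (I), F#m (ii), G#m (iii), A (IV), B (V), C#m (vi), D#dim (vii°) — A is indeed IV.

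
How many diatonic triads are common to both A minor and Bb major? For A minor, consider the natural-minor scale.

Diatonic triads of A minor (natural minor): A minor (i), B diminished (ii°), C major (III), D minor (iv), E minor (v), F major (VI), G major (VII).
Diatonic triads of Bb major: Bb major (I), C minor (ii), D minor (iii), Eb major (IV), F major (V), G minor (vi), A diminished (vii°).
Matching root and quality in both lists: D minor, F major.
That gives 2 common triads.

2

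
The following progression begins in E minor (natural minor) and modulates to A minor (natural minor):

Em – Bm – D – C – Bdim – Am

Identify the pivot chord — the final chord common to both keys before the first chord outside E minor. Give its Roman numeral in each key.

C — VI in E minor, III in A minor

Chords diatonic to E minor: Em, F#dim, G, Am, Bm, C, D.
Reading the progression, the first chord not in that set is Bdim, so the modulation leaves E minor there.
The chord immediately before Bdim is C, which is diatonic to both keys: VI in E minor and III in A minor.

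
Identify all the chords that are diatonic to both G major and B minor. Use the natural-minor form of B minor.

Triads in G major: G major (I), A minor (ii), B minor (iii), C major (IV), D major (V), E minor (vi), F♯ diminished (vii°).
Triads in B minor (natural minor): B minor (i), C♯ diminished (ii°), D major (III), E minor (iv), F♯ minor (v), G major (VI), A major (VII).
Shared triads with their functions: G major (I in G major, VI in B minor); B minor (iii in G major, i in B minor); D major (V in G major, III in B minor); E minor (vi in G major, iv in B minor).

G, Bm, D, Em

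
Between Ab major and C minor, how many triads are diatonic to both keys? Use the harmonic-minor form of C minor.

Diatonic triads of Ab major: Ab (I), Bbm (ii), Cm (iii), Db (IV), Eb (V), Fm (vi), Gdim (vii°).
Diatonic triads of C minor (harmonic minor): Cm (i), Ddim (ii°), Ebaug (III+), Fm (iv), G (V), Ab (VI), Bdim (vii°).
Matching root and quality in both lists: Ab, Cm, Fm.
That gives 3 common triads.

3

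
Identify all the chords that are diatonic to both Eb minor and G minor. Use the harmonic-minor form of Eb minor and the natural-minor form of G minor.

Triads in Eb minor (harmonic minor): Ebm (i), Fdim (ii°), Gbaug (III+), Abm (iv), Bb (V), Cb (VI), Ddim (vii°).
Triads in G minor (natural minor): Gm (i), Adim (ii°), Bb (III), Cm (iv), Dm (v), Eb (VI), F (VII).
Shared triads with their functions: Bb (V in Eb minor, III in G minor).

Bb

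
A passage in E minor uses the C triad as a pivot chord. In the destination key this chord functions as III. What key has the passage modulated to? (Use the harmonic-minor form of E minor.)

The numeral III denotes a major triad on scale degree 3. With C on degree 3, the tonic of the new key is A.
Degree 3 carries a major triad in natural-minor keys, so the destination is A minor.
Check: the diatonic triads of A minor (natural minor) are Am (i), Bdim (ii°), C (III), Dm (iv), Em (v), F (VI), G (VII) — C is indeed III.

A minor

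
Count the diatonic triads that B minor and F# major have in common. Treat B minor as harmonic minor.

1

Diatonic triads of B minor (harmonic minor): Bm (i), C#dim (ii°), Daug (III+), Em (iv), F# (V), G (VI), A#dim (vii°).
Diatonic triads of F# major: F# (I), G#m (ii), A#m (iii), B (IV), C# (V), D#m (vi), E#dim (vii°).
Matching root and quality in both lists: F#.
That gives 1 common triad.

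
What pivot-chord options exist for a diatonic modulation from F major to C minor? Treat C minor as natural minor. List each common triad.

Gm, Bb

Triads in F major: F major (I), G minor (ii), A minor (iii), Bb major (IV), C major (V), D minor (vi), E diminished (vii°).
Triads in C minor (natural minor): C minor (i), D diminished (ii°), Eb major (III), F minor (iv), G minor (v), Ab major (VI), Bb major (VII).
Shared triads with their functions: G minor (ii in F major, v in C minor); Bb major (IV in F major, VII in C minor).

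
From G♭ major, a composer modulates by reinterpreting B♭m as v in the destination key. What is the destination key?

The numeral v denotes a minor triad on scale degree 5. With B♭ on degree 5, the tonic of the new key is E♭.
Degree 5 carries a minor triad in natural-minor keys, so the destination is E♭ minor.
Check: the diatonic triads of E♭ minor (natural minor) are E♭m (i), Fdim (ii°), G♭ (III), A♭m (iv), B♭m (v), C♭ (VI), D♭ (VII) — B♭m is indeed v.

E♭ minor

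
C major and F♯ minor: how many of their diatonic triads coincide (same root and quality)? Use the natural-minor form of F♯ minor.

0

Diatonic triads of C major: C major (I), D minor (ii), E minor (iii), F major (IV), G major (V), A minor (vi), B diminished (vii°).
Diatonic triads of F♯ minor (natural minor): F♯ minor (i), G♯ diminished (ii°), A major (III), B minor (iv), C♯ minor (v), D major (VI), E major (VII).
No triad has the same root and quality in both keys.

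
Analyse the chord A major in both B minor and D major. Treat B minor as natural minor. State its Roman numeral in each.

The scale of B minor (natural minor) is B C# D E F# G A; A is degree 7, and the triad built there (A-C#-E) is major, so it is VII.
The scale of D major is D E F# G A B C#; A is degree 5, and the triad built there (A-C#-E) is major, so it is V.

VII in B minor; V in D major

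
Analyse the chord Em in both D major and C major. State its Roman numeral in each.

The scale of D major is D E F# G A B C#; E is degree 2, and the triad built there (E-G-B) is minor, so it is ii.
The scale of C major is C D E F G A B; E is degree 3, and the triad built there (E-G-B) is minor, so it is iii.

ii in D major; iii in C major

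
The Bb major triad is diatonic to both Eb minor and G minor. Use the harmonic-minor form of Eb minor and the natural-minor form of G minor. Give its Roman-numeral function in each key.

The scale of Eb minor (harmonic minor) is Eb F Gb Ab Bb Cb D; Bb is degree 5, and the triad built there (Bb-D-F) is major, so it is V.
The scale of G minor (natural minor) is G A Bb C D Eb F; Bb is degree 3, and the triad built there (Bb-D-F) is major, so it is III.

V in Eb minor; III in G minor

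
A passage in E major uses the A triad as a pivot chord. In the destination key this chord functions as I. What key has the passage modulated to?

A major

The numeral I denotes a major triad on scale degree 1. With A on degree 1, the tonic of the new key is A.
Degree 1 carries a major triad in major keys, so the destination is A major.
Check: the diatonic triads of A major are A (I), Bm (ii), C♯m (iii), D (IV), E (V), F♯m (vi), G♯dim (vii°) — A is indeed I.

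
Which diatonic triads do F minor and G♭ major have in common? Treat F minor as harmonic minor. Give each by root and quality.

B♭m, D♭

Triads in F minor (harmonic minor): Fm (i), Gdim (ii°), A♭aug (III+), B♭m (iv), C (V), D♭ (VI), Edim (vii°).
Triads in G♭ major: G♭ (I), A♭m (ii), B♭m (iii), C♭ (IV), D♭ (V), E♭m (vi), Fdim (vii°).
Shared triads with their functions: B♭m (iv in F minor, iii in G♭ major); D♭ (VI in F minor, V in G♭ major).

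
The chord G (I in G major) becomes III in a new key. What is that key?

E minor

The numeral III denotes a major triad on scale degree 3. With G on degree 3, the tonic of the new key is E.
Degree 3 carries a major triad in natural-minor keys, so the destination is E minor.
Check: the diatonic triads of E minor (natural minor) are Em (i), F#dim (ii°), G (III), Am (iv), Bm (v), C (VI), D (VII) — G is indeed III.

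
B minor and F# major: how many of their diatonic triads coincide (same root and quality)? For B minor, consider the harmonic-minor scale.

Diatonic triads of B minor (harmonic minor): Bm (i), C#dim (ii°), Daug (III+), Em (iv), F# (V), G (VI), A#dim (vii°).
Diatonic triads of F# major: F# (I), G#m (ii), A#m (iii), B (IV), C# (V), D#m (vi), E#dim (vii°).
Matching root and quality in both lists: F#.
That gives 1 common triad.

1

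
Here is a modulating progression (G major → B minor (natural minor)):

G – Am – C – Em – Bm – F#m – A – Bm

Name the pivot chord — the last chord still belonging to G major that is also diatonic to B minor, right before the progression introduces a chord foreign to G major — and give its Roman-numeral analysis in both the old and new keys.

Chords diatonic to G major: G, Am, Bm, C, D, Em, F#dim.
Reading the progression, the first chord not in that set is F#m, so the modulation leaves G major there.
The chord immediately before F#m is Bm, which is diatonic to both keys: iii in G major and i in B minor.

Bm — iii in G major, i in B minor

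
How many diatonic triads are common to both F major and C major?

Diatonic triads of F major: F (I), Gm (ii), Am (iii), Bb (IV), C (V), Dm (vi), Edim (vii°).
Diatonic triads of C major: C (I), Dm (ii), Em (iii), F (IV), G (V), Am (vi), Bdim (vii°).
Matching root and quality in both lists: F, Am, C, Dm.
That gives 4 common triads.

4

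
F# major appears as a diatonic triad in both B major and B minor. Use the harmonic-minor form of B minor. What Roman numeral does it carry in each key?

The scale of B major is B C# D# E F# G# A#; F# is degree 5, and the triad built there (F#-A#-C#) is major, so it is V.
The scale of B minor (harmonic minor) is B C# D E F# G A#; F# is degree 5, and the triad built there (F#-A#-C#) is major, so it is V.

V in B major; V in B minor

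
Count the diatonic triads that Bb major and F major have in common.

Diatonic triads of Bb major: Bb major (I), C minor (ii), D minor (iii), Eb major (IV), F major (V), G minor (vi), A diminished (vii°).
Diatonic triads of F major: F major (I), G minor (ii), A minor (iii), Bb major (IV), C major (V), D minor (vi), E diminished (vii°).
Matching root and quality in both lists: Bb major, D minor, F major, G minor.
That gives 4 common triads.

4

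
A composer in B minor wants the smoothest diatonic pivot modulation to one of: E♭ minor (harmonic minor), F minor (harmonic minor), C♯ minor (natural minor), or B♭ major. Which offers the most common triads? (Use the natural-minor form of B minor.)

C♯ minor

Triads of B minor (natural minor): Bm (i), C♯dim (ii°), D (III), Em (iv), F♯m (v), G (VI), A (VII).
E♭ minor (harmonic minor) shares 0: none.
F minor (harmonic minor) shares 0: none.
C♯ minor (natural minor) shares 2: F♯m, A.
B♭ major shares 0: none.
The most common triads (2) are shared with C♯ minor.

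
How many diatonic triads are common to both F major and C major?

4

Diatonic triads of F major: F (I), Gm (ii), Am (iii), Bb (IV), C (V), Dm (vi), Edim (vii°).
Diatonic triads of C major: C (I), Dm (ii), Em (iii), F (IV), G (V), Am (vi), Bdim (vii°).
Matching root and quality in both lists: F, Am, C, Dm.
That gives 4 common triads.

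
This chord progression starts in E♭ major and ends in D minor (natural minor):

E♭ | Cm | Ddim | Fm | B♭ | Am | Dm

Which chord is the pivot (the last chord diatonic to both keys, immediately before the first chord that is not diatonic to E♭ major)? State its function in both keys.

Chords diatonic to E♭ major: E♭, Fm, Gm, A♭, B♭, Cm, Ddim.
Reading the progression, the first chord not in that set is Am, so the modulation leaves E♭ major there.
The chord immediately before Am is B♭, which is diatonic to both keys: V in E♭ major and VI in D minor.

B♭ — V in E♭ major, VI in D minor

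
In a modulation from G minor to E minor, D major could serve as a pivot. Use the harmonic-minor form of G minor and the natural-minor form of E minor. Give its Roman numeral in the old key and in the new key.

V in G minor; VII in E minor

The scale of G minor (harmonic minor) is G A B♭ C D E♭ F♯; D is degree 5, and the triad built there (D-F♯-A) is major, so it is V.
The scale of E minor (natural minor) is E F♯ G A B C D; D is degree 7, and the triad built there (D-F♯-A) is major, so it is VII.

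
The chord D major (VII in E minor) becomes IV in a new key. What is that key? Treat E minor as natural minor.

A major

The numeral IV denotes a major triad on scale degree 4. With D on degree 4, the tonic of the new key is A.
Degree 4 carries a major triad in major keys, so the destination is A major.
Check: the diatonic triads of A major are A (I), Bm (ii), C♯m (iii), D (IV), E (V), F♯m (vi), G♯dim (vii°) — D major is indeed IV.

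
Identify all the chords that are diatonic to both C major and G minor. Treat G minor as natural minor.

Dm, F

Triads in C major: C (I), Dm (ii), Em (iii), F (IV), G (V), Am (vi), Bdim (vii°).
Triads in G minor (natural minor): Gm (i), Adim (ii°), Bb (III), Cm (iv), Dm (v), Eb (VI), F (VII).
Shared triads with their functions: Dm (ii in C major, v in G minor); F (IV in C major, VII in G minor).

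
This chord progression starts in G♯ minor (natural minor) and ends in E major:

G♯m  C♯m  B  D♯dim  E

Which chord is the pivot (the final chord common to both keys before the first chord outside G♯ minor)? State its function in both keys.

Chords diatonic to G♯ minor: G♯m, A♯dim, B, C♯m, D♯m, E, F♯.
Reading the progression, the first chord not in that set is D♯dim, so the modulation leaves G♯ minor there.
The chord immediately before D♯dim is B, which is diatonic to both keys: III in G♯ minor and V in E major.

B — III in G♯ minor, V in E major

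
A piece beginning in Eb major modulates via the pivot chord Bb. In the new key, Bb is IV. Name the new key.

The numeral IV denotes a major triad on scale degree 4. With Bb on degree 4, the tonic of the new key is F.
Degree 4 carries a major triad in major keys, so the destination is F major.
Check: the diatonic triads of F major are F (I), Gm (ii), Am (iii), Bb (IV), C (V), Dm (vi), Edim (vii°) — Bb is indeed IV.

F major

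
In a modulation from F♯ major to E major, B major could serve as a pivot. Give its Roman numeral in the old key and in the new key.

The scale of F♯ major is F♯ G♯ A♯ B C♯ D♯ E♯; B is degree 4, and the triad built there (B-D♯-F♯) is major, so it is IV.
The scale of E major is E F♯ G♯ A B C♯ D♯; B is degree 5, and the triad built there (B-D♯-F♯) is major, so it is V.

IV in F♯ major; V in E major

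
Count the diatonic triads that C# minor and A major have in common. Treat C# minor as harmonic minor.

Diatonic triads of C# minor (harmonic minor): C#m (i), D#dim (ii°), Eaug (III+), F#m (iv), G# (V), A (VI), B#dim (vii°).
Diatonic triads of A major: A (I), Bm (ii), C#m (iii), D (IV), E (V), F#m (vi), G#dim (vii°).
Matching root and quality in both lists: C#m, F#m, A.
That gives 3 common triads.

3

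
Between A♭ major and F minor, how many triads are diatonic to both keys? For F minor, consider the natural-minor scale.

Diatonic triads of A♭ major: A♭ major (I), B♭ minor (ii), C minor (iii), D♭ major (IV), E♭ major (V), F minor (vi), G diminished (vii°).
Diatonic triads of F minor (natural minor): F minor (i), G diminished (ii°), A♭ major (III), B♭ minor (iv), C minor (v), D♭ major (VI), E♭ major (VII).
Matching root and quality in both lists: A♭ major, B♭ minor, C minor, D♭ major, E♭ major, F minor, G diminished.
That gives 7 common triads.

7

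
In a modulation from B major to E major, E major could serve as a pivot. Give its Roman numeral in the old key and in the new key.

The scale of B major is B C# D# E F# G# A#; E is degree 4, and the triad built there (E-G#-B) is major, so it is IV.
The scale of E major is E F# G# A B C# D#; E is degree 1, and the triad built there (E-G#-B) is major, so it is I.

IV in B major; I in E major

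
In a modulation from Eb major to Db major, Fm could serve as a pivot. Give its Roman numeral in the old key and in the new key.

ii in Eb major; iii in Db major

The scale of Eb major is Eb F G Ab Bb C D; F is degree 2, and the triad built there (F-Ab-C) is minor, so it is ii.
The scale of Db major is Db Eb F Gb Ab Bb C; F is degree 3, and the triad built there (F-Ab-C) is minor, so it is iii.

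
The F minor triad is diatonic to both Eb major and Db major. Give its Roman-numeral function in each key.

ii in Eb major; iii in Db major

The scale of Eb major is Eb F G Ab Bb C D; F is degree 2, and the triad built there (F-Ab-C) is minor, so it is ii.
The scale of Db major is Db Eb F Gb Ab Bb C; F is degree 3, and the triad built there (F-Ab-C) is minor, so it is iii.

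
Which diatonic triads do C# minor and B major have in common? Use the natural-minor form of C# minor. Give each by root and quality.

Triads in C# minor (natural minor): C#m (i), D#dim (ii°), E (III), F#m (iv), G#m (v), A (VI), B (VII).
Triads in B major: B (I), C#m (ii), D#m (iii), E (IV), F# (V), G#m (vi), A#dim (vii°).
Shared triads with their functions: C#m (i in C# minor, ii in B major); E (III in C# minor, IV in B major); G#m (v in C# minor, vi in B major); B (VII in C# minor, I in B major).

C#m, E, G#m, B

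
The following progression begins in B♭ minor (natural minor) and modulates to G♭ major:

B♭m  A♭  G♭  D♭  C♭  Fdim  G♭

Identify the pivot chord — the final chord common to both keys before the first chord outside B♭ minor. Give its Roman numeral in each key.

D♭ — III in B♭ minor, V in G♭ major

Chords diatonic to B♭ minor: B♭m, Cdim, D♭, E♭m, Fm, G♭, A♭.
Reading the progression, the first chord not in that set is C♭, so the modulation leaves B♭ minor there.
The chord immediately before C♭ is D♭, which is diatonic to both keys: III in B♭ minor and V in G♭ major.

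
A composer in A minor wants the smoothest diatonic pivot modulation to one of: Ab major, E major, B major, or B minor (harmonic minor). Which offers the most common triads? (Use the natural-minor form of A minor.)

Triads of A minor (natural minor): A minor (i), B diminished (ii°), C major (III), D minor (iv), E minor (v), F major (VI), G major (VII).
Ab major shares 0: none.
E major shares 0: none.
B major shares 0: none.
B minor (harmonic minor) shares 2: Em, G.
The most common triads (2) are shared with B minor.

B minor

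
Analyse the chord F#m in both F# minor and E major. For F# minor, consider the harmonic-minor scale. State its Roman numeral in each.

i in F# minor; ii in E major

The scale of F# minor (harmonic minor) is F# G# A B C# D E#; F# is degree 1, and the triad built there (F#-A-C#) is minor, so it is i.
The scale of E major is E F# G# A B C# D#; F# is degree 2, and the triad built there (F#-A-C#) is minor, so it is ii.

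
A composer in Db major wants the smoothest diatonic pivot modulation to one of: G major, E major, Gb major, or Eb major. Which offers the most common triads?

Triads of Db major: Db major (I), Eb minor (ii), F minor (iii), Gb major (IV), Ab major (V), Bb minor (vi), C diminished (vii°).
G major shares 0: none.
E major shares 0: none.
Gb major shares 4: Db, Ebm, Gb, Bbm.
Eb major shares 2: Fm, Ab.
The most common triads (4) are shared with Gb major.

Gb major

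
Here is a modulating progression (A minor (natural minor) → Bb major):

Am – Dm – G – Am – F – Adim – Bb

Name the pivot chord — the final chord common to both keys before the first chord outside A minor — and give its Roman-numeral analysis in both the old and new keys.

F — VI in A minor, V in Bb major

Chords diatonic to A minor: Am, Bdim, C, Dm, Em, F, G.
Reading the progression, the first chord not in that set is Adim, so the modulation leaves A minor there.
The chord immediately before Adim is F, which is diatonic to both keys: VI in A minor and V in Bb major.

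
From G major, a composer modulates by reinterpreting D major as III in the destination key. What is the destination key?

B minor

The numeral III denotes a major triad on scale degree 3. With D on degree 3, the tonic of the new key is B.
Degree 3 carries a major triad in natural-minor keys, so the destination is B minor.
Check: the diatonic triads of B minor (natural minor) are Bm (i), C#dim (ii°), D (III), Em (iv), F#m (v), G (VI), A (VII) — D major is indeed III.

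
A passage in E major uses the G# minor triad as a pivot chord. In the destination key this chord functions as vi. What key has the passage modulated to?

The numeral vi denotes a minor triad on scale degree 6. With G# on degree 6, the tonic of the new key is B.
Degree 6 carries a minor triad in major keys, so the destination is B major.
Check: the diatonic triads of B major are B (I), C#m (ii), D#m (iii), E (IV), F# (V), G#m (vi), A#dim (vii°) — G# minor is indeed vi.

B major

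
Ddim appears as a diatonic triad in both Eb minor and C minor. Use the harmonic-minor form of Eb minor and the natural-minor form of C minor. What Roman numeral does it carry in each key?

vii° in Eb minor; ii° in C minor

The scale of Eb minor (harmonic minor) is Eb F Gb Ab Bb Cb D; D is degree 7, and the triad built there (D-F-Ab) is diminished, so it is vii°.
The scale of C minor (natural minor) is C D Eb F G Ab Bb; D is degree 2, and the triad built there (D-F-Ab) is diminished, so it is ii°.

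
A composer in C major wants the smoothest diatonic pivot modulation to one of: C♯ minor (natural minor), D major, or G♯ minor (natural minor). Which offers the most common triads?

D major

Triads of C major: C (I), Dm (ii), Em (iii), F (IV), G (V), Am (vi), Bdim (vii°).
C♯ minor (natural minor) shares 0: none.
D major shares 2: Em, G.
G♯ minor (natural minor) shares 0: none.
The most common triads (2) are shared with D major.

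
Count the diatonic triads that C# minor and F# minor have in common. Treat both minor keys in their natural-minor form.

4

Diatonic triads of C# minor (natural minor): C#m (i), D#dim (ii°), E (III), F#m (iv), G#m (v), A (VI), B (VII).
Diatonic triads of F# minor (natural minor): F#m (i), G#dim (ii°), A (III), Bm (iv), C#m (v), D (VI), E (VII).
Matching root and quality in both lists: C#m, E, F#m, A.
That gives 4 common triads.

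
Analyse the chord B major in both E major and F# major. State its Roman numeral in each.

The scale of E major is E F# G# A B C# D#; B is degree 5, and the triad built there (B-D#-F#) is major, so it is V.
The scale of F# major is F# G# A# B C# D# E#; B is degree 4, and the triad built there (B-D#-F#) is major, so it is IV.

V in E major; IV in F# major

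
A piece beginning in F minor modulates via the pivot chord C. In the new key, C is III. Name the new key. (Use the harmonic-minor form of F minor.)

The numeral III denotes a major triad on scale degree 3. With C on degree 3, the tonic of the new key is A.
Degree 3 carries a major triad in natural-minor keys, so the destination is A minor.
Check: the diatonic triads of A minor (natural minor) are Am (i), Bdim (ii°), C (III), Dm (iv), Em (v), F (VI), G (VII) — C is indeed III.

A minor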